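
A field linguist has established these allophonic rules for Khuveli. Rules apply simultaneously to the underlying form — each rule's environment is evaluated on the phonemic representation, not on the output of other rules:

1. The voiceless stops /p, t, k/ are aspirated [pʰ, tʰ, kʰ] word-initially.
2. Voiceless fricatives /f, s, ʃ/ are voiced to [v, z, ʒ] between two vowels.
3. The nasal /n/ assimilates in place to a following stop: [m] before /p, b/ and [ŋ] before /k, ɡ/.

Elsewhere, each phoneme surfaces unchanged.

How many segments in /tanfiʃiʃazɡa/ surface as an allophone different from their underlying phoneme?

3

Segments that undergo a rule: /t/ → [tʰ] (rule 1); /ʃ/ → [ʒ] (rule 2); /ʃ/ → [ʒ] (rule 2).
All other segments surface unchanged.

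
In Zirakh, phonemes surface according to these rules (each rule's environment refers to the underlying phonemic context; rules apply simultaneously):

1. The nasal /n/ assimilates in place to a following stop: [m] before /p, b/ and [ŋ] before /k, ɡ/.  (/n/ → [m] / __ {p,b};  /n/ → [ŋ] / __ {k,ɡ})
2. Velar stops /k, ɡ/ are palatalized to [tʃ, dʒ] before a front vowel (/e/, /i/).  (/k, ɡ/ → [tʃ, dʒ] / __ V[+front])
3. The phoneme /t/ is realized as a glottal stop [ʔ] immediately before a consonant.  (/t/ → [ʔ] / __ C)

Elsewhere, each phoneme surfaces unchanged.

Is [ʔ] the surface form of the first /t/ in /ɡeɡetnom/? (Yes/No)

/t/ meets the environment for rule 3 (immediately before a consonant) → [ʔ].
The actual realization is [ʔ], which matches [ʔ].

Yes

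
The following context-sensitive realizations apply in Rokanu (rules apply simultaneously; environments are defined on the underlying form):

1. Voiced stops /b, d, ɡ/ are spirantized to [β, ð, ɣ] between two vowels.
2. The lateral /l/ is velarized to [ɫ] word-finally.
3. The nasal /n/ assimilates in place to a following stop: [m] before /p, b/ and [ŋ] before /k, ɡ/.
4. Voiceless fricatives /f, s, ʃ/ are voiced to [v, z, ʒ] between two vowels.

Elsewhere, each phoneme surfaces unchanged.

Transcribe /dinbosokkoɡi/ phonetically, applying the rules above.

[dimbozokkoɣi]

/d/ (word-initial): rule 1 targets it, but not between two vowels → unchanged [d].
/i/ stays [i].
/n/ (between /i/ and /b/) occurs before a labial or velar stop → [m] by rule 3.
/b/ (between /n/ and /o/): rule 1 targets it, but not between two vowels → unchanged [b].
/o/ — not in any rule's target class → [o].
/s/ meets the environment for rule 4 (between two vowels) → [z].
/o/ (between /s/ and /k/) is unaffected → [o].
/k/ (between /o/ and /k/) is unaffected → [k].
/k/ (between /k/ and /o/): no rule targets it → [k].
/o/ (between /k/ and /ɡ/): no rule targets it → [o].
Rule 1 applies to /ɡ/ (between /o/ and /i/: between two vowels) → [ɣ].
/i/ (word-final): no rule targets it → [i].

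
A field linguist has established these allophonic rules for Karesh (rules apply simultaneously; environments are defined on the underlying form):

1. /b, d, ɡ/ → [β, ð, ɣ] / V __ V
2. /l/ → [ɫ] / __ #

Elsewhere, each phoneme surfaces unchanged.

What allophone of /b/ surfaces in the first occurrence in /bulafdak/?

/b/ (word-initial): rule 1 targets it, but not between two vowels → unchanged [b].

[b]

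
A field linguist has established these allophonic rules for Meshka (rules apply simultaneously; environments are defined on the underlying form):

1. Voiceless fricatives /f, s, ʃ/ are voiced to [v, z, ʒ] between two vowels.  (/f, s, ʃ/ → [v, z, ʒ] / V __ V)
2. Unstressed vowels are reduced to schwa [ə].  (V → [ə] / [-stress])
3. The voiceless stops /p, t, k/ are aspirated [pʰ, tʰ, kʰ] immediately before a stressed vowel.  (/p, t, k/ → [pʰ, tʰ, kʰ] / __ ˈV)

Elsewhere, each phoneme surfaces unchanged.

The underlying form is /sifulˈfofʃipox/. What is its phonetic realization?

/s/ (word-initial) is in the target of rule 1 but the environment (between two vowels) is not met → [s].
/i/ — between /s/ and /f/, in an unstressed syllable — surfaces as [ə] (rule 2).
/f/ (between /i/ and /u/): between two vowels, so rule 1 applies → [v].
/u/ (between /f/ and /l/) occurs in an unstressed syllable → [ə] by rule 2.
/l/ (between /u/ and /f/) is unaffected → [l].
/f/ — between /l/ and /o/; rule 1 does not apply here → [f].
/o/ — between /f/ and /f/; rule 2 does not apply here → [o].
/f/ (between /o/ and /ʃ/): rule 1 targets it, but not between two vowels → unchanged [f].
/ʃ/ — between /f/ and /i/; rule 1 does not apply here → [ʃ].
/i/ (between /ʃ/ and /p/): in an unstressed syllable, so rule 2 applies → [ə].
/p/ (between /i/ and /o/) is in the target of rule 3 but the environment (immediately before a stressed vowel) is not met → [p].
/o/ — between /p/ and /x/, in an unstressed syllable — surfaces as [ə] (rule 2).
/x/ — not in any rule's target class → [x].

[səvəlˈfofʃəpəx]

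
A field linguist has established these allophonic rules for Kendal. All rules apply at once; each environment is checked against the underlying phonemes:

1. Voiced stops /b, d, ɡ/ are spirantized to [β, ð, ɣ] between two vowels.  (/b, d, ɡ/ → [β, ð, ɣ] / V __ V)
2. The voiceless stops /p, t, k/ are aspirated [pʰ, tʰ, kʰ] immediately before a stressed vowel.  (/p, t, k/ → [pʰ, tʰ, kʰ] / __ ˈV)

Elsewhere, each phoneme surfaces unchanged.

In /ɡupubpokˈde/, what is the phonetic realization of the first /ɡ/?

[ɡ]

/ɡ/ (word-initial) is in the target of rule 1 but the environment (between two vowels) is not met → [ɡ].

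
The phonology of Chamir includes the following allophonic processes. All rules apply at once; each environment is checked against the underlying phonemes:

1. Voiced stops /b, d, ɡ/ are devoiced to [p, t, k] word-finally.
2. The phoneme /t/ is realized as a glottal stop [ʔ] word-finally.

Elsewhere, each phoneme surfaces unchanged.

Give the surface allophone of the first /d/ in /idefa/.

[d]

/d/ (between /i/ and /e/) fails the environment for rule 1, so it stays [d].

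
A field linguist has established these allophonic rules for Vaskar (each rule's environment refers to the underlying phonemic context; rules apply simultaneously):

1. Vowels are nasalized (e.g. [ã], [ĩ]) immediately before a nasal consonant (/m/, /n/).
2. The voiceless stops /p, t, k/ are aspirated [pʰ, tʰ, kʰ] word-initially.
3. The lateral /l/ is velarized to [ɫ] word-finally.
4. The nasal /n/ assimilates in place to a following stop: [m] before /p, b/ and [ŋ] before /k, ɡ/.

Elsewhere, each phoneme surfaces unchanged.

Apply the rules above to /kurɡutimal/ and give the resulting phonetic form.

[kʰurɡutĩmaɫ]

Rule 2 applies to /k/ (word-initial: word-initially) → [kʰ].
/u/ (between /k/ and /r/) is in the target of rule 1 but the environment (before a nasal consonant) is not met → [u].
/r/ — not in any rule's target class → [r].
/ɡ/ — not in any rule's target class → [ɡ].
/u/ (between /ɡ/ and /t/): rule 1 targets it, but not before a nasal consonant → unchanged [u].
/t/ — between /u/ and /i/; rule 2 does not apply here → [t].
/i/ meets the environment for rule 1 (before a nasal consonant) → [ĩ].
/m/ (between /i/ and /a/): no rule targets it → [m].
/a/ (between /m/ and /l/) is in the target of rule 1 but the environment (before a nasal consonant) is not met → [a].
/l/ — word-final, word-finally — surfaces as [ɫ] (rule 3).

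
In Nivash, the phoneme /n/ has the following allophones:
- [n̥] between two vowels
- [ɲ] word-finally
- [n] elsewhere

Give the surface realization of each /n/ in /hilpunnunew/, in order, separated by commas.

[n], [n], [n̥]

Occurrence 1 (position 6): no conditioning environment matches → elsewhere allophone [n].
Occurrence 2 (position 7): no conditioning environment matches → elsewhere allophone [n].
Occurrence 3 (position 9): between two vowels → [n̥].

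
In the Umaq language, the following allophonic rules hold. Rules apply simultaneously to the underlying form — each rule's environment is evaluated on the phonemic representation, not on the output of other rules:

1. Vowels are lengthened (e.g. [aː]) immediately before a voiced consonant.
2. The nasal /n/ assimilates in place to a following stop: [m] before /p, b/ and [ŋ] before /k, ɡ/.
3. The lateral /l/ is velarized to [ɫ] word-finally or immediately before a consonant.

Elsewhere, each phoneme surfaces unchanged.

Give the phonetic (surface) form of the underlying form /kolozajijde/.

[koːloːzaːjiːjde]

/o/ — between /k/ and /l/, before a voiced consonant — surfaces as [oː] (rule 1).
/l/ (between /o/ and /o/) fails the environment for rule 3, so it stays [l].
/o/ (between /l/ and /z/): before a voiced consonant, so rule 1 applies → [oː].
Rule 1 applies to /a/ (between /z/ and /j/: before a voiced consonant) → [aː].
/i/ meets the environment for rule 1 (before a voiced consonant) → [iː].
/e/ (word-final) is in the target of rule 1 but the environment (before a voiced consonant) is not met → [e].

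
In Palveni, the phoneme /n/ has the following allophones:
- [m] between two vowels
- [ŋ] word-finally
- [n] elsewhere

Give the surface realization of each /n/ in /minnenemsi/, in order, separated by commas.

[n], [n], [m]

Occurrence 1 (position 3): no conditioning environment matches → elsewhere allophone [n].
Occurrence 2 (position 4): no conditioning environment matches → elsewhere allophone [n].
Occurrence 3 (position 6): between two vowels → [m].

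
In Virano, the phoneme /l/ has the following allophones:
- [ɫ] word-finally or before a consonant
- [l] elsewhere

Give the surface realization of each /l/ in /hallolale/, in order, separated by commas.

[ɫ], [l], [l], [l]

Occurrence 1 (position 3): word-finally or before a consonant → [ɫ].
Occurrence 2 (position 4): no conditioning environment matches → elsewhere allophone [l].
Occurrence 3 (position 6): no conditioning environment matches → elsewhere allophone [l].
Occurrence 4 (position 8): no conditioning environment matches → elsewhere allophone [l].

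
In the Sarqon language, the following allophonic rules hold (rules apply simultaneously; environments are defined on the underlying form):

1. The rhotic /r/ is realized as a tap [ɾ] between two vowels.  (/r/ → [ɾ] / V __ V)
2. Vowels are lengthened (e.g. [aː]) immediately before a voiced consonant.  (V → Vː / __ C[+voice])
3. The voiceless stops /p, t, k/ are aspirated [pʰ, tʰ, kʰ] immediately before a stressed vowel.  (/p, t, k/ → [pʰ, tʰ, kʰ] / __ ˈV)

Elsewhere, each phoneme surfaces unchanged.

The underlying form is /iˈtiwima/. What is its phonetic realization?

/i/ (word-initial) is in the target of rule 2 but the environment (before a voiced consonant) is not met → [i].
/t/ meets the environment for rule 3 (immediately before a stressed vowel) → [tʰ].
/i/ — between /t/ and /w/, before a voiced consonant — surfaces as [iː] (rule 2).
/w/ — not in any rule's target class → [w].
/i/ meets the environment for rule 2 (before a voiced consonant) → [iː].
/m/ (between /i/ and /a/) is unaffected → [m].
/a/ (word-final) fails the environment for rule 2, so it stays [a].

[iˈtʰiːwiːma]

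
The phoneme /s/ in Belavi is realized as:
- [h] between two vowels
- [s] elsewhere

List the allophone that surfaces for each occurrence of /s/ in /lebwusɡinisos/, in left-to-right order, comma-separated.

[s], [h], [s]

Occurrence 1 (position 6): no conditioning environment matches → elsewhere allophone [s].
Occurrence 2 (position 11): between two vowels → [h].
Occurrence 3 (position 13): no conditioning environment matches → elsewhere allophone [s].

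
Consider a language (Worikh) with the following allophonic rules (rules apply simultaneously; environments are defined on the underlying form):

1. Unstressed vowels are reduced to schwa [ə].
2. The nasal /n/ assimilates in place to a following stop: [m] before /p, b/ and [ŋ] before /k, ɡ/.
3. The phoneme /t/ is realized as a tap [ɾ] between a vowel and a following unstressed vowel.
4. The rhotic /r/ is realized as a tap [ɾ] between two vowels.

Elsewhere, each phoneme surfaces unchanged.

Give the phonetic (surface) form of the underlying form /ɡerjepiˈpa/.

[ɡərjəpəˈpa]

/ɡ/ — not in any rule's target class → [ɡ].
/e/ (between /ɡ/ and /r/): in an unstressed syllable, so rule 1 applies → [ə].
/r/ (between /e/ and /j/) fails the environment for rule 4, so it stays [r].
/j/ — not in any rule's target class → [j].
/e/ meets the environment for rule 1 (in an unstressed syllable) → [ə].
/p/ (between /e/ and /i/): no rule targets it → [p].
Rule 1 applies to /i/ (between /p/ and /p/: in an unstressed syllable) → [ə].
/p/ (between /i/ and /a/): no rule targets it → [p].
/a/ — word-final; rule 1 does not apply here → [a].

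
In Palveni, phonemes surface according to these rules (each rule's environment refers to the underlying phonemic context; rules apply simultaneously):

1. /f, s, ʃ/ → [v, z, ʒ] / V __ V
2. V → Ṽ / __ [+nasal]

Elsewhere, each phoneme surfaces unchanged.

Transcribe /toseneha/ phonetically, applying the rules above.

[tozẽneha]

/t/ — not in any rule's target class → [t].
/o/ (between /t/ and /s/): rule 2 targets it, but not before a nasal consonant → unchanged [o].
/s/ (between /o/ and /e/): between two vowels, so rule 1 applies → [z].
/e/ (between /s/ and /n/) occurs before a nasal consonant → [ẽ] by rule 2.
/n/ (between /e/ and /e/) is unaffected → [n].
/e/ (between /n/ and /h/) is in the target of rule 2 but the environment (before a nasal consonant) is not met → [e].
/h/ — not in any rule's target class → [h].
/a/ (word-final) fails the environment for rule 2, so it stays [a].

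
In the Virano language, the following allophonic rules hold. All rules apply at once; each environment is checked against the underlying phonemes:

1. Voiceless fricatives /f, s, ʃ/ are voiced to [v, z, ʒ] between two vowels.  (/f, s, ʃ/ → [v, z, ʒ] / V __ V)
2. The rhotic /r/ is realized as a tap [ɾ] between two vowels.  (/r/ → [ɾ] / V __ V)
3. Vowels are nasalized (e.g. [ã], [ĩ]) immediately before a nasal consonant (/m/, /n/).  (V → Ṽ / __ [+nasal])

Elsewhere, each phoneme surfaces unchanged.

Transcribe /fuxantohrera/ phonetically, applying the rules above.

/f/ (word-initial) fails the environment for rule 1, so it stays [f].
/u/ (between /f/ and /x/) is in the target of rule 3 but the environment (before a nasal consonant) is not met → [u].
/x/ (between /u/ and /a/): no rule targets it → [x].
/a/ meets the environment for rule 3 (before a nasal consonant) → [ã].
/n/ (between /a/ and /t/): no rule targets it → [n].
/t/ (between /n/ and /o/) is unaffected → [t].
/o/ (between /t/ and /h/) fails the environment for rule 3, so it stays [o].
/h/ (between /o/ and /r/): no rule targets it → [h].
/r/ (between /h/ and /e/) fails the environment for rule 2, so it stays [r].
/e/ (between /r/ and /r/) is in the target of rule 3 but the environment (before a nasal consonant) is not met → [e].
/r/ (between /e/ and /a/): between two vowels, so rule 2 applies → [ɾ].
/a/ (word-final): rule 3 targets it, but not before a nasal consonant → unchanged [a].

[fuxãntohreɾa]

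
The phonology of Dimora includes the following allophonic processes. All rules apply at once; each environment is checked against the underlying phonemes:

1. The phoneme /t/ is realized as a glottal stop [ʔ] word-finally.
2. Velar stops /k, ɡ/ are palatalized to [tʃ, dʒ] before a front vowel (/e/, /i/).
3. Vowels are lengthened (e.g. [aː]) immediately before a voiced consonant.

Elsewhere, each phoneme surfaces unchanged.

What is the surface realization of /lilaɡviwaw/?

[liːlaːɡviːwaːw]

/l/ stays [l].
Rule 3 applies to /i/ (between /l/ and /l/: before a voiced consonant) → [iː].
/l/ (between /i/ and /a/) is unaffected → [l].
/a/ meets the environment for rule 3 (before a voiced consonant) → [aː].
/ɡ/ (between /a/ and /v/): rule 2 targets it, but not before a front vowel → unchanged [ɡ].
/v/ (between /ɡ/ and /i/) is unaffected → [v].
/i/ (between /v/ and /w/): before a voiced consonant, so rule 3 applies → [iː].
/w/ stays [w].
/a/ (between /w/ and /w/) occurs before a voiced consonant → [aː] by rule 3.
/w/ (word-final) is unaffected → [w].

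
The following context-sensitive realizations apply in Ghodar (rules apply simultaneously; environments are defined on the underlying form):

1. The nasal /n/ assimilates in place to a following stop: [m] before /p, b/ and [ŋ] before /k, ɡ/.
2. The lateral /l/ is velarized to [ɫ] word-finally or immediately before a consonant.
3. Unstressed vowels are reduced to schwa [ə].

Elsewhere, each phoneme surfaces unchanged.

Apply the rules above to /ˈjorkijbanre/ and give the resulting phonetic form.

[ˈjorkəjbənrə]

/j/ (word-initial) is unaffected → [j].
/o/ — between /j/ and /r/; rule 3 does not apply here → [o].
/r/ (between /o/ and /k/): no rule targets it → [r].
/k/ stays [k].
Rule 3 applies to /i/ (between /k/ and /j/: in an unstressed syllable) → [ə].
/j/ (between /i/ and /b/) is unaffected → [j].
/b/ (between /j/ and /a/): no rule targets it → [b].
/a/ — between /b/ and /n/, in an unstressed syllable — surfaces as [ə] (rule 3).
/n/ (between /a/ and /r/) fails the environment for rule 1, so it stays [n].
/r/ stays [r].
/e/ (word-final) occurs in an unstressed syllable → [ə] by rule 3.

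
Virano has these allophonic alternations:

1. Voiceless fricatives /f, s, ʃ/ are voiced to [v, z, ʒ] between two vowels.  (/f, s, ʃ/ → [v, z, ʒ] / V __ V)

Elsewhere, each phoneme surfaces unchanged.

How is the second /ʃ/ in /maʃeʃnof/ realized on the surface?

/ʃ/ — between /e/ and /n/; rule 1 does not apply here → [ʃ].

[ʃ]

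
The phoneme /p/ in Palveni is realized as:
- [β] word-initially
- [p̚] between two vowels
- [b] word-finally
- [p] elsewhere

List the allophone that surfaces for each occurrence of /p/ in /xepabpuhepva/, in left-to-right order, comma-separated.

[p̚], [p], [p]

Occurrence 1 (position 3): between two vowels → [p̚].
Occurrence 2 (position 6): no conditioning environment matches → elsewhere allophone [p].
Occurrence 3 (position 10): no conditioning environment matches → elsewhere allophone [p].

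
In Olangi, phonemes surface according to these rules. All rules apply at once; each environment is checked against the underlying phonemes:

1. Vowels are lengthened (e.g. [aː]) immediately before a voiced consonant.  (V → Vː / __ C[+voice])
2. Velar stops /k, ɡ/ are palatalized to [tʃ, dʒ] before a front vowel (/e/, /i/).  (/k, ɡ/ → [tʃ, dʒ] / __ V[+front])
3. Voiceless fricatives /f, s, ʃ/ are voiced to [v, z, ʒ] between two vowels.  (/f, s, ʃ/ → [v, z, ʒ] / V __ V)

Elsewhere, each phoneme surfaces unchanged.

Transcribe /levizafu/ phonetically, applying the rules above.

/l/ — not in any rule's target class → [l].
/e/ meets the environment for rule 1 (before a voiced consonant) → [eː].
/v/ (between /e/ and /i/): no rule targets it → [v].
/i/ meets the environment for rule 1 (before a voiced consonant) → [iː].
/z/ stays [z].
/a/ (between /z/ and /f/): rule 1 targets it, but not before a voiced consonant → unchanged [a].
/f/ (between /a/ and /u/): between two vowels, so rule 3 applies → [v].
/u/ (word-final) fails the environment for rule 1, so it stays [u].

[leːviːzavu]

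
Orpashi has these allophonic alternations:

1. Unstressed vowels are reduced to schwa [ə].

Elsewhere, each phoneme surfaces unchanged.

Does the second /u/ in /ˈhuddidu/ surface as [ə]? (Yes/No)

Yes

/u/ meets the environment for rule 1 (in an unstressed syllable) → [ə].
The actual realization is [ə], which matches [ə].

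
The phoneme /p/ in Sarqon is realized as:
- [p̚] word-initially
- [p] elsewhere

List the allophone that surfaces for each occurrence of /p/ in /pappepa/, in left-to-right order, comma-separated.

Occurrence 1 (position 1): word-initially → [p̚].
Occurrence 2 (position 3): no conditioning environment matches → elsewhere allophone [p].
Occurrence 3 (position 4): no conditioning environment matches → elsewhere allophone [p].
Occurrence 4 (position 6): no conditioning environment matches → elsewhere allophone [p].

[p̚], [p], [p], [p]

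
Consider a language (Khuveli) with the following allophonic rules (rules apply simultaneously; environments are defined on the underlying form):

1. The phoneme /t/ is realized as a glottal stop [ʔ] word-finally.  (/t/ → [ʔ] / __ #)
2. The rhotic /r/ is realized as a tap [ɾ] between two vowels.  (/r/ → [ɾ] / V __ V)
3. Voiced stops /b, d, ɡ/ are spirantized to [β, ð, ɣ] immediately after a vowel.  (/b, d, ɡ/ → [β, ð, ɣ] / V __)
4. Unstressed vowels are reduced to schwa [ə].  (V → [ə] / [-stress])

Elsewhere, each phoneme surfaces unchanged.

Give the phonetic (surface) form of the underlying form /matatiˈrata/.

[mətətəˈɾatə]

/m/ (word-initial): no rule targets it → [m].
/a/ (between /m/ and /t/): in an unstressed syllable, so rule 4 applies → [ə].
/t/ (between /a/ and /a/) fails the environment for rule 1, so it stays [t].
/a/ — between /t/ and /t/, in an unstressed syllable — surfaces as [ə] (rule 4).
/t/ — between /a/ and /i/; rule 1 does not apply here → [t].
/i/ meets the environment for rule 4 (in an unstressed syllable) → [ə].
/r/ — between /i/ and /a/, between two vowels — surfaces as [ɾ] (rule 2).
/a/ (between /r/ and /t/): rule 4 targets it, but not in an unstressed syllable → unchanged [a].
/t/ (between /a/ and /a/) is in the target of rule 1 but the environment (word-finally) is not met → [t].
/a/ (word-final) occurs in an unstressed syllable → [ə] by rule 4.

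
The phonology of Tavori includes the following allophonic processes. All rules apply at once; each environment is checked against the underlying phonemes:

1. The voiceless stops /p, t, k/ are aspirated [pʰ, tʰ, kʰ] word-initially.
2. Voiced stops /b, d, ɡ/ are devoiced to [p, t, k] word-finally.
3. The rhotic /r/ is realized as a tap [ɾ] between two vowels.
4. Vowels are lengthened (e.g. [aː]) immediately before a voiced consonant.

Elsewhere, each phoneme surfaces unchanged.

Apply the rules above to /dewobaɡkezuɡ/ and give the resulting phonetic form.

[deːwoːbaːɡkeːzuːk]

/d/ (word-initial) fails the environment for rule 2, so it stays [d].
/e/ — between /d/ and /w/, before a voiced consonant — surfaces as [eː] (rule 4).
/w/ (between /e/ and /o/): no rule targets it → [w].
/o/ meets the environment for rule 4 (before a voiced consonant) → [oː].
/b/ (between /o/ and /a/) fails the environment for rule 2, so it stays [b].
/a/ (between /b/ and /ɡ/): before a voiced consonant, so rule 4 applies → [aː].
/ɡ/ (between /a/ and /k/) fails the environment for rule 2, so it stays [ɡ].
/k/ (between /ɡ/ and /e/): rule 1 targets it, but not word-initially → unchanged [k].
/e/ (between /k/ and /z/): before a voiced consonant, so rule 4 applies → [eː].
/z/ — not in any rule's target class → [z].
/u/ (between /z/ and /ɡ/) occurs before a voiced consonant → [uː] by rule 4.
/ɡ/ — word-final, word-finally — surfaces as [k] (rule 2).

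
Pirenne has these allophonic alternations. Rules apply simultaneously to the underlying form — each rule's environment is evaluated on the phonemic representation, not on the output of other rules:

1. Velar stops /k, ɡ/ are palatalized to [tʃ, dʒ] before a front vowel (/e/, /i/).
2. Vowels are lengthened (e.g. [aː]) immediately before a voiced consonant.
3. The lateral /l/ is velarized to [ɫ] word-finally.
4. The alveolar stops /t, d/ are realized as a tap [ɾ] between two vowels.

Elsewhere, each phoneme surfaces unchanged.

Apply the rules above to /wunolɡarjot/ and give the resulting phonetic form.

[wuːnoːlɡaːrjot]

/w/ — not in any rule's target class → [w].
/u/ meets the environment for rule 2 (before a voiced consonant) → [uː].
/n/ (between /u/ and /o/) is unaffected → [n].
/o/ (between /n/ and /l/): before a voiced consonant, so rule 2 applies → [oː].
/l/ (between /o/ and /ɡ/): rule 3 targets it, but not word-finally → unchanged [l].
/ɡ/ (between /l/ and /a/): rule 1 targets it, but not before a front vowel → unchanged [ɡ].
Rule 2 applies to /a/ (between /ɡ/ and /r/: before a voiced consonant) → [aː].
/r/ stays [r].
/j/ (between /r/ and /o/) is unaffected → [j].
/o/ (between /j/ and /t/) fails the environment for rule 2, so it stays [o].
/t/ (word-final): rule 4 targets it, but not between two vowels → unchanged [t].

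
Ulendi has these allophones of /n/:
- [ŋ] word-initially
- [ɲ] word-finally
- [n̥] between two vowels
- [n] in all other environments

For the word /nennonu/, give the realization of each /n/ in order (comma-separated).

Occurrence 1 (position 1): word-initially → [ŋ].
Occurrence 2 (position 3): no conditioning environment matches → elsewhere allophone [n].
Occurrence 3 (position 4): no conditioning environment matches → elsewhere allophone [n].
Occurrence 4 (position 6): between two vowels → [n̥].

[ŋ], [n], [n], [n̥]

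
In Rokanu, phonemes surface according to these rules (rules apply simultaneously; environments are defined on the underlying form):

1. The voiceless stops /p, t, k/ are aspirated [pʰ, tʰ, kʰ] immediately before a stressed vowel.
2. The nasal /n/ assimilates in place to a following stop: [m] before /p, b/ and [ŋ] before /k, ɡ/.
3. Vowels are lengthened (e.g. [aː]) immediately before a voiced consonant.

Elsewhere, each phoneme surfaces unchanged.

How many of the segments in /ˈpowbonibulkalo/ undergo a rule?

Segments that undergo a rule: /p/ → [pʰ] (rule 1); /o/ → [oː] (rule 3); /o/ → [oː] (rule 3); /i/ → [iː] (rule 3); /u/ → [uː] (rule 3); /a/ → [aː] (rule 3).
All other segments surface unchanged.

6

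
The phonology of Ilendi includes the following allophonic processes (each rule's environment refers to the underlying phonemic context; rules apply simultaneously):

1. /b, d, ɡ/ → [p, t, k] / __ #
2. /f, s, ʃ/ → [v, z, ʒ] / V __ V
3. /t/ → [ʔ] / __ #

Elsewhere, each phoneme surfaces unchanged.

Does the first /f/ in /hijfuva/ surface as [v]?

/f/ (between /j/ and /u/) fails the environment for rule 2, so it stays [f].
The actual realization is [f], not [v].

No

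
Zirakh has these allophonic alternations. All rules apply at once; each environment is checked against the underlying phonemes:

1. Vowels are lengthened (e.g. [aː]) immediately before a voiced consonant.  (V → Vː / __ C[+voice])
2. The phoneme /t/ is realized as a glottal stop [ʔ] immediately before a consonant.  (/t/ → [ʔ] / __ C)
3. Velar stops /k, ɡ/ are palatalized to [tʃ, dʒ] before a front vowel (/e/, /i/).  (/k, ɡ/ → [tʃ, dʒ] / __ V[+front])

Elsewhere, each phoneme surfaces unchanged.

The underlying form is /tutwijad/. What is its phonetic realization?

[tuʔwiːjaːd]

/t/ (word-initial) fails the environment for rule 2, so it stays [t].
/u/ — between /t/ and /t/; rule 1 does not apply here → [u].
/t/ (between /u/ and /w/): immediately before a consonant, so rule 2 applies → [ʔ].
/w/ stays [w].
/i/ (between /w/ and /j/): before a voiced consonant, so rule 1 applies → [iː].
/j/ — not in any rule's target class → [j].
Rule 1 applies to /a/ (between /j/ and /d/: before a voiced consonant) → [aː].
/d/ (word-final): no rule targets it → [d].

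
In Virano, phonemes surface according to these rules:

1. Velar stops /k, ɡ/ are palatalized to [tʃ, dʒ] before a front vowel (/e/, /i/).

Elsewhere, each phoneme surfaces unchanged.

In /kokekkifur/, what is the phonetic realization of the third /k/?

/k/ (between /e/ and /k/) is in the target of rule 1 but the environment (before a front vowel) is not met → [k].

[k]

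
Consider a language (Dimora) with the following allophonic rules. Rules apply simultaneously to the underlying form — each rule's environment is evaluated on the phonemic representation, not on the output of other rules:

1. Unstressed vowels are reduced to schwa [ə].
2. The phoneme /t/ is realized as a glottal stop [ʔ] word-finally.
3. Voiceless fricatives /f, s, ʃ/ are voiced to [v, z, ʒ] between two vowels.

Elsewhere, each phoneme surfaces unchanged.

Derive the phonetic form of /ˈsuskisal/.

/s/ — word-initial; rule 3 does not apply here → [s].
/u/ (between /s/ and /s/): rule 1 targets it, but not in an unstressed syllable → unchanged [u].
/s/ (between /u/ and /k/) fails the environment for rule 3, so it stays [s].
/k/ — not in any rule's target class → [k].
/i/ meets the environment for rule 1 (in an unstressed syllable) → [ə].
Rule 3 applies to /s/ (between /i/ and /a/: between two vowels) → [z].
Rule 1 applies to /a/ (between /s/ and /l/: in an unstressed syllable) → [ə].
/l/ — not in any rule's target class → [l].

[ˈsuskəzəl]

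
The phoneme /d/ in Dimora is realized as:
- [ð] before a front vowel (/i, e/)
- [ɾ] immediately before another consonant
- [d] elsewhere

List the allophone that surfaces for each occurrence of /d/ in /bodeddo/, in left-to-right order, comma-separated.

[ð], [ɾ], [d]

Occurrence 1 (position 3): before a front vowel (/i, e/) → [ð].
Occurrence 2 (position 5): immediately before another consonant → [ɾ].
Occurrence 3 (position 6): no conditioning environment matches → elsewhere allophone [d].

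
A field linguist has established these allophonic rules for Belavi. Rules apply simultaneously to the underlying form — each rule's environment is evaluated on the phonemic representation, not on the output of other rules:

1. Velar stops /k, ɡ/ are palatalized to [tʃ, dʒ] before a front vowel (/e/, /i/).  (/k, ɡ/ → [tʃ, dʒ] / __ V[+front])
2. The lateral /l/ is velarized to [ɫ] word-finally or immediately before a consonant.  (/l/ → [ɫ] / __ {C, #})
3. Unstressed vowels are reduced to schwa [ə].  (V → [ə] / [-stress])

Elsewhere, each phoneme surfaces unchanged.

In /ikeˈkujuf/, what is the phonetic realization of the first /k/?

[tʃ]

/k/ (between /i/ and /e/): before a front vowel, so rule 1 applies → [tʃ].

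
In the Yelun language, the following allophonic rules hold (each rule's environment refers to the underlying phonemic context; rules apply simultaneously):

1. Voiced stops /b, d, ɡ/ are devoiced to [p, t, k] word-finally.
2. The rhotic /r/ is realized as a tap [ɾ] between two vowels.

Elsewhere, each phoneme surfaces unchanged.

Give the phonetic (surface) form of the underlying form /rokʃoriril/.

/r/ (word-initial) fails the environment for rule 2, so it stays [r].
Rule 2 applies to /r/ (between /o/ and /i/: between two vowels) → [ɾ].
/r/ (between /i/ and /i/): between two vowels, so rule 2 applies → [ɾ].

[rokʃoɾiɾil]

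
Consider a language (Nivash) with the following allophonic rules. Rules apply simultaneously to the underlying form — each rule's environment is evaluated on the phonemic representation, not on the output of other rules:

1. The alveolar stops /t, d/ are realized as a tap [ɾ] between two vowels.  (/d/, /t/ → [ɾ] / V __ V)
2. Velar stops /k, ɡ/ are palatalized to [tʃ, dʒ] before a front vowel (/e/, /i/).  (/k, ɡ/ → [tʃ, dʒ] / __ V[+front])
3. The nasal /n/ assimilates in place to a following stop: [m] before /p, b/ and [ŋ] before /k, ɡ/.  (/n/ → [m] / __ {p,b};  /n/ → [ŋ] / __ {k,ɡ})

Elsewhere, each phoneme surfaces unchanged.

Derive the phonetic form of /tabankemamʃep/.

/t/ — word-initial; rule 1 does not apply here → [t].
/a/ (between /t/ and /b/) is unaffected → [a].
/b/ — not in any rule's target class → [b].
/a/ stays [a].
/n/ meets the environment for rule 3 (before a labial or velar stop) → [ŋ].
/k/ (between /n/ and /e/) occurs before a front vowel → [tʃ] by rule 2.
/e/ (between /k/ and /m/) is unaffected → [e].
/m/ (between /e/ and /a/): no rule targets it → [m].
/a/ (between /m/ and /m/) is unaffected → [a].
/m/ (between /a/ and /ʃ/) is unaffected → [m].
/ʃ/ (between /m/ and /e/) is unaffected → [ʃ].
/e/ (between /ʃ/ and /p/): no rule targets it → [e].
/p/ (word-final): no rule targets it → [p].

[tabaŋtʃemamʃep]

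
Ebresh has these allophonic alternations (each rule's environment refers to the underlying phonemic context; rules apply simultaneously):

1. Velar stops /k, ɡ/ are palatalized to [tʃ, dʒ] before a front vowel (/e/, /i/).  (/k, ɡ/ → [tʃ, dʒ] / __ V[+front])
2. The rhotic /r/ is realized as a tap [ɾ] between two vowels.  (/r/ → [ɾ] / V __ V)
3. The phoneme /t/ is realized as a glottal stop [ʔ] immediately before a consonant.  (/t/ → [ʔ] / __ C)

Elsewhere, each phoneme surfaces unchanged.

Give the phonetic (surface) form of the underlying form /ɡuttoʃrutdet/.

/ɡ/ — word-initial; rule 1 does not apply here → [ɡ].
/u/ (between /ɡ/ and /t/): no rule targets it → [u].
/t/ meets the environment for rule 3 (immediately before a consonant) → [ʔ].
/t/ — between /t/ and /o/; rule 3 does not apply here → [t].
/o/ (between /t/ and /ʃ/): no rule targets it → [o].
/ʃ/ (between /o/ and /r/): no rule targets it → [ʃ].
/r/ — between /ʃ/ and /u/; rule 2 does not apply here → [r].
/u/ stays [u].
/t/ meets the environment for rule 3 (immediately before a consonant) → [ʔ].
/d/ (between /t/ and /e/) is unaffected → [d].
/e/ — not in any rule's target class → [e].
/t/ (word-final) is in the target of rule 3 but the environment (immediately before a consonant) is not met → [t].

[ɡuʔtoʃruʔdet]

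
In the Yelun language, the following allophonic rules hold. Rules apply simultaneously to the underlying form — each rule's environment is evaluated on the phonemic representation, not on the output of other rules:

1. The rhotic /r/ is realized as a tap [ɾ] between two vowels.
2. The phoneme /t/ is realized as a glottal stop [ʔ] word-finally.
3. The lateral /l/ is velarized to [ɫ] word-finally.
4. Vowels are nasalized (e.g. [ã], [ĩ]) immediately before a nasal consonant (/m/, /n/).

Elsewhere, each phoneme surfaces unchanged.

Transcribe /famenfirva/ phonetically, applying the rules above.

/f/ (word-initial) is unaffected → [f].
/a/ meets the environment for rule 4 (before a nasal consonant) → [ã].
/m/ (between /a/ and /e/): no rule targets it → [m].
/e/ — between /m/ and /n/, before a nasal consonant — surfaces as [ẽ] (rule 4).
/n/ (between /e/ and /f/): no rule targets it → [n].
/f/ stays [f].
/i/ (between /f/ and /r/) fails the environment for rule 4, so it stays [i].
/r/ (between /i/ and /v/): rule 1 targets it, but not between two vowels → unchanged [r].
/v/ (between /r/ and /a/) is unaffected → [v].
/a/ (word-final): rule 4 targets it, but not before a nasal consonant → unchanged [a].

[fãmẽnfirva]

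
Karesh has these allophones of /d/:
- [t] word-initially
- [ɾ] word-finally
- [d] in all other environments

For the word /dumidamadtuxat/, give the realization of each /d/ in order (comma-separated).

[t], [d], [d]

Occurrence 1 (position 1): word-initially → [t].
Occurrence 2 (position 5): no conditioning environment matches → elsewhere allophone [d].
Occurrence 3 (position 9): no conditioning environment matches → elsewhere allophone [d].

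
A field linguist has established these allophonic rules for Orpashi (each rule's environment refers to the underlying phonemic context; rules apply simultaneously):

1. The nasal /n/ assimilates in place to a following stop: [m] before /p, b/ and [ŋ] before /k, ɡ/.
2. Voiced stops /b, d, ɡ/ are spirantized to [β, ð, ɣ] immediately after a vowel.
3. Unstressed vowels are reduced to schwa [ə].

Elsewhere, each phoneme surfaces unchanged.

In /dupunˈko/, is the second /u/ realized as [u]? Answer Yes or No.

No

/u/ meets the environment for rule 3 (in an unstressed syllable) → [ə].
The actual realization is [ə], not [u].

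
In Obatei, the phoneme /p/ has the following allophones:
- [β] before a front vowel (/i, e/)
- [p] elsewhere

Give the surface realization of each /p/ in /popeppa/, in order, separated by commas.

Occurrence 1 (position 1): no conditioning environment matches → elsewhere allophone [p].
Occurrence 2 (position 3): before a front vowel (/i, e/) → [β].
Occurrence 3 (position 5): no conditioning environment matches → elsewhere allophone [p].
Occurrence 4 (position 6): no conditioning environment matches → elsewhere allophone [p].

[p], [β], [p], [p]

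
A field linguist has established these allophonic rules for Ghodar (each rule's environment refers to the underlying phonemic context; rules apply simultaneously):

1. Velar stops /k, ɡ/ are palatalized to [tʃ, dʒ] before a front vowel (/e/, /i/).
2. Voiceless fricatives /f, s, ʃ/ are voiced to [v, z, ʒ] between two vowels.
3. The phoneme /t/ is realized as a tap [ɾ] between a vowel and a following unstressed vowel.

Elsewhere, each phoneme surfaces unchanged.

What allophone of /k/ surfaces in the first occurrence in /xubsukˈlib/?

/k/ (between /u/ and /l/) fails the environment for rule 1, so it stays [k].

[k]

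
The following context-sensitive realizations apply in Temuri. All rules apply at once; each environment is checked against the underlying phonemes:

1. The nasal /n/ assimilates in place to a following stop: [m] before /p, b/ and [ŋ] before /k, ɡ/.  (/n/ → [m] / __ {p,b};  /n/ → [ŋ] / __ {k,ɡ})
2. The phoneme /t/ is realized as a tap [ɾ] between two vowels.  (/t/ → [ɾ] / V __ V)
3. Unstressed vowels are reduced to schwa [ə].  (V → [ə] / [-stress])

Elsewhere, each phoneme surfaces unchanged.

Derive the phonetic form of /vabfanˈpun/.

/v/ stays [v].
/a/ (between /v/ and /b/): in an unstressed syllable, so rule 3 applies → [ə].
/b/ (between /a/ and /f/) is unaffected → [b].
/f/ — not in any rule's target class → [f].
Rule 3 applies to /a/ (between /f/ and /n/: in an unstressed syllable) → [ə].
/n/ — between /a/ and /p/, before a labial or velar stop — surfaces as [m] (rule 1).
/p/ stays [p].
/u/ — between /p/ and /n/; rule 3 does not apply here → [u].
/n/ (word-final) is in the target of rule 1 but the environment (before a labial or velar stop) is not met → [n].

[vəbfəmˈpun]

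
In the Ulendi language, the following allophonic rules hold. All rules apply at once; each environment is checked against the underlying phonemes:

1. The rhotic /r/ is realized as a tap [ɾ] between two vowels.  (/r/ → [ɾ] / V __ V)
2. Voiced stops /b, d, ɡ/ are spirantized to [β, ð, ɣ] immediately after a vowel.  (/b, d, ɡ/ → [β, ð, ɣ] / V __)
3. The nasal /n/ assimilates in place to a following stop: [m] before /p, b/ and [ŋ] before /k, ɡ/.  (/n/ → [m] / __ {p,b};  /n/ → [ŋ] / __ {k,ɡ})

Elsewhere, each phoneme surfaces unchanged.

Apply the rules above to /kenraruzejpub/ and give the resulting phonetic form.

/n/ (between /e/ and /r/): rule 3 targets it, but not before a labial or velar stop → unchanged [n].
/r/ (between /n/ and /a/): rule 1 targets it, but not between two vowels → unchanged [r].
Rule 1 applies to /r/ (between /a/ and /u/: between two vowels) → [ɾ].
Rule 2 applies to /b/ (word-final: immediately after a vowel) → [β].

[kenraɾuzejpuβ]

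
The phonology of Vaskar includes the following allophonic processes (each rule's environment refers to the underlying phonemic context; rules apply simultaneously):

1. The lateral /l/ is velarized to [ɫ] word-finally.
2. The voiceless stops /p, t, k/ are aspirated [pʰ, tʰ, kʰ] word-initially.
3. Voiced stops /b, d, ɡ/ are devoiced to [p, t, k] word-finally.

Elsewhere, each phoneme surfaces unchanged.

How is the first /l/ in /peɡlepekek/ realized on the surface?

/l/ (between /ɡ/ and /e/) fails the environment for rule 1, so it stays [l].

[l]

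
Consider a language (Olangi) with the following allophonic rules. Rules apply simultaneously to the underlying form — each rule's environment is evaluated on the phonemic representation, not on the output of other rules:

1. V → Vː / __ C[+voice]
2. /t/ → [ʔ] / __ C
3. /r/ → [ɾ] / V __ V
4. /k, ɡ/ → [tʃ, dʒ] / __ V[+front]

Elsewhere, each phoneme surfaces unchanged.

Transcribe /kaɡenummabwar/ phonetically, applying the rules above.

[kaːdʒeːnuːmmaːbwaːr]

/k/ — word-initial; rule 4 does not apply here → [k].
Rule 1 applies to /a/ (between /k/ and /ɡ/: before a voiced consonant) → [aː].
/ɡ/ (between /a/ and /e/) occurs before a front vowel → [dʒ] by rule 4.
/e/ meets the environment for rule 1 (before a voiced consonant) → [eː].
/n/ (between /e/ and /u/) is unaffected → [n].
Rule 1 applies to /u/ (between /n/ and /m/: before a voiced consonant) → [uː].
/m/ (between /u/ and /m/): no rule targets it → [m].
/m/ (between /m/ and /a/): no rule targets it → [m].
/a/ — between /m/ and /b/, before a voiced consonant — surfaces as [aː] (rule 1).
/b/ (between /a/ and /w/) is unaffected → [b].
/w/ stays [w].
/a/ meets the environment for rule 1 (before a voiced consonant) → [aː].
/r/ (word-final): rule 3 targets it, but not between two vowels → unchanged [r].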